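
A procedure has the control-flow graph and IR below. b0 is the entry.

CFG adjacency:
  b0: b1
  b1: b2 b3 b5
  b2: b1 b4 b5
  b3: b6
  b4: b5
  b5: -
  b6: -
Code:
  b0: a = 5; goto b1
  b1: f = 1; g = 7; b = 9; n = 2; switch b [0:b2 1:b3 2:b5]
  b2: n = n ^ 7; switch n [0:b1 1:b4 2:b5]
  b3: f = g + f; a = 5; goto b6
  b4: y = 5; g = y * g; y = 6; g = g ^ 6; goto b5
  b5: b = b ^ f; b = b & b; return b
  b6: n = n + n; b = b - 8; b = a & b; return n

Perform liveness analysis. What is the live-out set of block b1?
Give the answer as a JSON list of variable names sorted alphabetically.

Answer: ["b", "f", "g", "n"]

Working:
Block summaries:
  b0 def {a} use ∅
  b1 def {b,f,g,n} use ∅
  b2 def {n} use {n}
  b3 def {a,f} use {f,g}
  b4 def {g,y} use {g}
  b5 def {b} use {b,f}
  b6 def {b,n} use {a,b,n}

Live sets:
  b0: in=∅ out=∅
  b1: in=∅ out={b,f,g,n}
  b2: in={b,f,g,n} out={b,f,g}
  b3: in={b,f,g,n} out={a,b,n}
  b4: in={b,f,g} out={b,f}
  b5: in={b,f} out=∅
  b6: in={a,b,n} out=∅

live-out(b1) = ["b", "f", "g", "n"]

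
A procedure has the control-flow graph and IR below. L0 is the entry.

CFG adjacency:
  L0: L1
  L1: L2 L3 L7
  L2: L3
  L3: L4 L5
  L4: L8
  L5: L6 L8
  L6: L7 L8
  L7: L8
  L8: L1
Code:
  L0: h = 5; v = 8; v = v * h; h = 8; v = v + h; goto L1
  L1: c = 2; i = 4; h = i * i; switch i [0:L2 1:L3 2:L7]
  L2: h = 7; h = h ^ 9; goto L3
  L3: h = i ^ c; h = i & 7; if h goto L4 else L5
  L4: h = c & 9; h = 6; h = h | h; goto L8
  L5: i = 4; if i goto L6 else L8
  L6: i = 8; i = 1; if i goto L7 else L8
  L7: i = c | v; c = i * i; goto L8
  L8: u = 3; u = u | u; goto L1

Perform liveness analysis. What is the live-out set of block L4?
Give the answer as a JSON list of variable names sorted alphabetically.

def/use:
  L0: def={h,v} ue=∅
  L1: def={c,h,i} ue=∅
  L2: def={h} ue=∅
  L3: def={h} ue={c,i}
  L4: def={h} ue={c}
  L5: def={i} ue=∅
  L6: def={i} ue=∅
  L7: def={c,i} ue={c,v}
  L8: def={u} ue=∅

Live sets:
  L0: in=∅ out={v}
  L1: in={v} out={c,i,v}
  L2: in={c,i,v} out={c,i,v}
  L3: in={c,i,v} out={c,v}
  L4: in={c,v} out={v}
  L5: in={c,v} out={c,v}
  L6: in={c,v} out={c,v}
  L7: in={c,v} out={v}
  L8: in={v} out={v}

live-out(L4) = ["v"]

Answer: ["v"]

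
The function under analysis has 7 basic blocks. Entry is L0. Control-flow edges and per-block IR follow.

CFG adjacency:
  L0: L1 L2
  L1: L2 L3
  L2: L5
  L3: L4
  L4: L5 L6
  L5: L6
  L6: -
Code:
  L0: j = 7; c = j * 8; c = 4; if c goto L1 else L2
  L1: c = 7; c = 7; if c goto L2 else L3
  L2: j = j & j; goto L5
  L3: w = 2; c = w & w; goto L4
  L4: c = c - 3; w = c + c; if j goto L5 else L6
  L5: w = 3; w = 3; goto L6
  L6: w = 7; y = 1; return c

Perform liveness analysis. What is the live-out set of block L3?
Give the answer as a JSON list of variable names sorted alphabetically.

Per-block:
  L0: {c,j} / ∅
  L1: {c} / ∅
  L2: {j} / {j}
  L3: {c,w} / ∅
  L4: {c,w} / {c,j}
  L5: {w} / ∅
  L6: {w,y} / {c}

Liveness:
  live L0: ∅→{c,j}
  live L1: {j}→{c,j}
  live L2: {c,j}→{c}
  live L3: {j}→{c,j}
  live L4: {c,j}→{c}
  live L5: {c}→{c}
  live L6: {c}→∅

live-out(L3) = ["c", "j"]

Answer: ["c", "j"]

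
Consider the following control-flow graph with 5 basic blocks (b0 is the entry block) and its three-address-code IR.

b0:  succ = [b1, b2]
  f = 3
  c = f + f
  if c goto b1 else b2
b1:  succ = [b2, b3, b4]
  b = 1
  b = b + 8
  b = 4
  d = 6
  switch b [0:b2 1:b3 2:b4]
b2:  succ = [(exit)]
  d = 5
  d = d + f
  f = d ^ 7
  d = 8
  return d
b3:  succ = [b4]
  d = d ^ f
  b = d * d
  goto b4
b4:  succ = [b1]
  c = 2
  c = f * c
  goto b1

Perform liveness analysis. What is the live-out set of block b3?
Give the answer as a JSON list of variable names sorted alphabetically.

Per-block:
  b0: def={c,f} ue=∅
  b1: def={b,d} ue=∅
  b2: def={d,f} ue={f}
  b3: def={b,d} ue={d,f}
  b4: def={c} ue={f}

Liveness:
  b0 li=∅ lo={f}
  b1 li={f} lo={d,f}
  b2 li={f} lo=∅
  b3 li={d,f} lo={f}
  b4 li={f} lo={f}

live-out(b3) = ["f"]

Answer: ["f"]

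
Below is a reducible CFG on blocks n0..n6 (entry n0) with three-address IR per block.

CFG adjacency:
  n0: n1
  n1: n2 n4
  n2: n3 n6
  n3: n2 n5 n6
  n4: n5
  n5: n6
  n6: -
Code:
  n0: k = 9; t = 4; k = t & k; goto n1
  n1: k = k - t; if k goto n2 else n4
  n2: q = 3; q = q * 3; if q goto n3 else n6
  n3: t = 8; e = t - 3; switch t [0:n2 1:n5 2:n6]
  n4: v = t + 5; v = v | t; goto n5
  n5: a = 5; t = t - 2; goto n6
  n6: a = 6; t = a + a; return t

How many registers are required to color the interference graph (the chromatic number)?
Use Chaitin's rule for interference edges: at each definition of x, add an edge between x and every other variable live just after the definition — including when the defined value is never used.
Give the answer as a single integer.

Answer: 2

Analysis:
Block summaries:
  n0: {k,t} / ∅
  n1: {k} / {k,t}
  n2: {q} / ∅
  n3: {e,t} / ∅
  n4: {v} / {t}
  n5: {a,t} / {t}
  n6: {a,t} / ∅

Backward fixpoint:
  n0: in=∅ out={k,t}
  n1: in={k,t} out={t}
  n2: in=∅ out=∅
  n3: in=∅ out={t}
  n4: in={t} out={t}
  n5: in={t} out=∅
  n6: in=∅ out=∅

Conflict graph:
  a — {t}
  e — {t}
  k — {t}
  q — ∅
  t — {a,e,k,v}
  v — {t}

Colouring:
  clique {a,t} ⇒ need ≥ 2
  2-colouring: R0={q,t}  R1={a,e,k,v}
  χ = 2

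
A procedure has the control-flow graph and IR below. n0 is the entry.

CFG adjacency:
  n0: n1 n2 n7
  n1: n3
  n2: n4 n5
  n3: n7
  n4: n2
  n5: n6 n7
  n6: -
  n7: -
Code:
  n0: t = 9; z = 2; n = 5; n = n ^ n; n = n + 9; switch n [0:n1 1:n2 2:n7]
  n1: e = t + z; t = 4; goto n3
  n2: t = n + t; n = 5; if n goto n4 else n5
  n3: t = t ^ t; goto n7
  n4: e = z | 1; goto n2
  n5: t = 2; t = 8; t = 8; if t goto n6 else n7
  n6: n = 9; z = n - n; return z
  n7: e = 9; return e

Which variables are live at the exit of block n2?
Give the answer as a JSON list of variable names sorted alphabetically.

Per-block:
  n0 def {n,t,z} use ∅
  n1 def {e,t} use {t,z}
  n2 def {n,t} use {n,t}
  n3 def {t} use {t}
  n4 def {e} use {z}
  n5 def {t} use ∅
  n6 def {n,z} use ∅
  n7 def {e} use ∅

Liveness:
  n0 li=∅ lo={n,t,z}
  n1 li={t,z} lo={t}
  n2 li={n,t,z} lo={n,t,z}
  n3 li={t} lo=∅
  n4 li={n,t,z} lo={n,t,z}
  n5 li=∅ lo=∅
  n6 li=∅ lo=∅
  n7 li=∅ lo=∅

live-out(n2) = ["n", "t", "z"]

Answer: ["n", "t", "z"]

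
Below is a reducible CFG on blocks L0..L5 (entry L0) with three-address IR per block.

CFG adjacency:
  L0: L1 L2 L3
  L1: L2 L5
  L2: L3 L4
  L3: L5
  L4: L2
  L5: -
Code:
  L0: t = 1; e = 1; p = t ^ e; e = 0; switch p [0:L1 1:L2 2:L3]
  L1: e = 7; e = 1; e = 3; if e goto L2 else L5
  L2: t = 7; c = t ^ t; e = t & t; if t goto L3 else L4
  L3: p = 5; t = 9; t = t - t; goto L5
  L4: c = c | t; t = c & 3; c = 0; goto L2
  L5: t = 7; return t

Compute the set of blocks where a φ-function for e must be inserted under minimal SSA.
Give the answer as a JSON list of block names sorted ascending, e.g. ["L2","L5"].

Answer: ["L2", "L3", "L5"]

Derivation:
idom tree: L1←L0 L2←L0 L3←L0 L4←L2 L5←L0
Dom∩ at merges:
  L2: preds {L0,L1,L4}: {L0} ∩ {L0,L1} ∩ {L0,L2,L4} = {L0}; idom=L0
  L3: preds {L0,L2}: {L0} ∩ {L0,L2} = {L0}; idom=L0
  L5: preds {L1,L3}: {L0,L1} ∩ {L0,L3} = {L0}; idom=L0

DF derivation:
  join L2 pred L0: · stop@L0
  join L2 pred L1: L1 stop@L0
  join L2 pred L4: L4→L2 stop@L0
  join L3 pred L0: · stop@L0
  join L3 pred L2: L2 stop@L0
  join L5 pred L1: L1 stop@L0
  join L5 pred L3: L3 stop@L0
  L0 → ∅
  L1 → {L2,L5}
  L2 → {L2,L3}
  L3 → {L5}
  L4 → {L2}
  L5 → ∅

φ for e: defs {L0,L1,L2}
  DF⁺ = {L2,L3,L5}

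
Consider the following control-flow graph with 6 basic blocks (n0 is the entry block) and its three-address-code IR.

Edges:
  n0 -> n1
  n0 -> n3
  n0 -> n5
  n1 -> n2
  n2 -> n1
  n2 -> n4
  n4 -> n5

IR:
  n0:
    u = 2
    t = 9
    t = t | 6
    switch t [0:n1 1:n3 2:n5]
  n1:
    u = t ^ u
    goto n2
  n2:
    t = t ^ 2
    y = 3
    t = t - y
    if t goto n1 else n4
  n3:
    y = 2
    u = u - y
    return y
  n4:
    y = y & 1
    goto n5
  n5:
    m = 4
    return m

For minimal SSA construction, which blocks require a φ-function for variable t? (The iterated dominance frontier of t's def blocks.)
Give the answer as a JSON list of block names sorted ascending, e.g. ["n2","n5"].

Answer: ["n1", "n5"]

Derivation:
idom tree: n1←n0 n2←n1 n3←n0 n4←n2 n5←n0
Dom at joins:
  n1: preds {n0,n2}: {n0} ∩ {n0,n1,n2} = {n0}; idom=n0
  n5: preds {n0,n4}: {n0} ∩ {n0,n1,n2,n4} = {n0}; idom=n0

Frontier:
  join n1 pred n0: · stop@n0
  join n1 pred n2: n2→n1 stop@n0
  join n5 pred n0: · stop@n0
  join n5 pred n4: n4→n2→n1 stop@n0
  DF(n0)=∅
  DF(n1)={n1,n5}
  DF(n2)={n1,n5}
  DF(n3)=∅
  DF(n4)={n5}
  DF(n5)=∅

φ for t: defs {n0,n2}
  DF⁺ = {n1,n5}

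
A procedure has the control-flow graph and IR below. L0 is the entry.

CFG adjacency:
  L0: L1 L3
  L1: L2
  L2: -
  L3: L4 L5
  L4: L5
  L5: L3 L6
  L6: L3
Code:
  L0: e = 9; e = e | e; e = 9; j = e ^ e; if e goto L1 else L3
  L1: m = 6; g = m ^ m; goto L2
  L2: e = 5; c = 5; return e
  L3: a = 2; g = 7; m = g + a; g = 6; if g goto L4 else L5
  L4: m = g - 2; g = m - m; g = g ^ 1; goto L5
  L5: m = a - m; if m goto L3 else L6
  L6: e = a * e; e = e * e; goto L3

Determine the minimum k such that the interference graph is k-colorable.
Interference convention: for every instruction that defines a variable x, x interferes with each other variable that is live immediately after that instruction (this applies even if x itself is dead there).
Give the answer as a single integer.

def/use:
  L0 def {e,j} use ∅
  L1 def {g,m} use ∅
  L2 def {c,e} use ∅
  L3 def {a,g,m} use ∅
  L4 def {g,m} use {g}
  L5 def {m} use {a,m}
  L6 def {e} use {a,e}

Backward fixpoint:
  L0: in=∅ out={e}
  L1: in=∅ out=∅
  L2: in=∅ out=∅
  L3: in={e} out={a,e,g,m}
  L4: in={a,e,g} out={a,e,m}
  L5: in={a,e,m} out={a,e}
  L6: in={a,e} out={e}

Interfere edges:
  a↔{e,g,m}
  c↔{e}
  e↔{a,c,g,j,m}
  g↔{a,e,m}
  j↔{e}
  m↔{a,e,g}

Registers:
  lower bound: {a,e,g,m} mutually conflict ⇒ χ ≥ 4
  assign a→c1 c→c1 e→c0 g→c2 j→c1 m→c3 — no edge inside a register ⇒ χ ≤ 4
  χ = 4

Answer: 4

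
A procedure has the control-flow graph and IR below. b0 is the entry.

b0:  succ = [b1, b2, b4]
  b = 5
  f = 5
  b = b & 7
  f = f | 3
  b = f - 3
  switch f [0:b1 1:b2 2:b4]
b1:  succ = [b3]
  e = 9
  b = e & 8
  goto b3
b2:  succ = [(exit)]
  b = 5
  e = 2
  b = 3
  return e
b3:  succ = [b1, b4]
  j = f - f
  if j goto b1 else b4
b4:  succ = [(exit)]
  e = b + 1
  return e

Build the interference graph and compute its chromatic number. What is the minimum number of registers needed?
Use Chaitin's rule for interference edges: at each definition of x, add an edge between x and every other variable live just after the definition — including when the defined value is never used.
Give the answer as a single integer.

Per-block:
  b0: def={b,f} ue=∅
  b1: def={b,e} ue=∅
  b2: def={b,e} ue=∅
  b3: def={j} ue={f}
  b4: def={e} ue={b}

Backward fixpoint:
  live b0: ∅→{b,f}
  live b1: {f}→{b,f}
  live b2: ∅→∅
  live b3: {b,f}→{b,f}
  live b4: {b}→∅

Interfere edges:
  b↔{e,f,j}
  e↔{b,f}
  f↔{b,e,j}
  j↔{b,f}

Chromatic number:
  clique {b,e,f} ⇒ need ≥ 3
  assign b→r0 e→r2 f→r1 j→r2 — no edge inside a register ⇒ χ ≤ 3
  χ = 3

Answer: 3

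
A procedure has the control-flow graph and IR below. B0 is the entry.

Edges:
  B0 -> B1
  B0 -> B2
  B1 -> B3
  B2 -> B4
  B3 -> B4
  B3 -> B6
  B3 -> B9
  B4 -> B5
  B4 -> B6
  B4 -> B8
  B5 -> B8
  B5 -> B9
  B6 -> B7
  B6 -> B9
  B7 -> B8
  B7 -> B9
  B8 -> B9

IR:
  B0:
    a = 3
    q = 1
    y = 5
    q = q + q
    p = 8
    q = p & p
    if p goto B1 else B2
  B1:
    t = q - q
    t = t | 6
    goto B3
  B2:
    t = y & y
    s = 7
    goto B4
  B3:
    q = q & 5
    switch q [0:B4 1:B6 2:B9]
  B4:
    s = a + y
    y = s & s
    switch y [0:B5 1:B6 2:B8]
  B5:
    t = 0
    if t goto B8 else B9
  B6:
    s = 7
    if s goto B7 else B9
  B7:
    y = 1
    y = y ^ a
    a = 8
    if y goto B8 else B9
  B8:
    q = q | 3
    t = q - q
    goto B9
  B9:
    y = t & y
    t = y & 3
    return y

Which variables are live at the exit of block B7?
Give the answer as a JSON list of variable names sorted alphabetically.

def/use:
  B0 def {a,p,q,y} use ∅
  B1 def {t} use {q}
  B2 def {s,t} use {y}
  B3 def {q} use {q}
  B4 def {s,y} use {a,y}
  B5 def {t} use ∅
  B6 def {s} use ∅
  B7 def {a,y} use {a}
  B8 def {q,t} use {q}
  B9 def {t,y} use {t,y}

Live sets:
  B0: in=∅ out={a,q,y}
  B1: in={a,q,y} out={a,q,t,y}
  B2: in={a,q,y} out={a,q,t,y}
  B3: in={a,q,t,y} out={a,q,t,y}
  B4: in={a,q,t,y} out={a,q,t,y}
  B5: in={q,y} out={q,t,y}
  B6: in={a,q,t,y} out={a,q,t,y}
  B7: in={a,q,t} out={q,t,y}
  B8: in={q,y} out={t,y}
  B9: in={t,y} out=∅

live-out(B7) = ["q", "t", "y"]

Answer: ["q", "t", "y"]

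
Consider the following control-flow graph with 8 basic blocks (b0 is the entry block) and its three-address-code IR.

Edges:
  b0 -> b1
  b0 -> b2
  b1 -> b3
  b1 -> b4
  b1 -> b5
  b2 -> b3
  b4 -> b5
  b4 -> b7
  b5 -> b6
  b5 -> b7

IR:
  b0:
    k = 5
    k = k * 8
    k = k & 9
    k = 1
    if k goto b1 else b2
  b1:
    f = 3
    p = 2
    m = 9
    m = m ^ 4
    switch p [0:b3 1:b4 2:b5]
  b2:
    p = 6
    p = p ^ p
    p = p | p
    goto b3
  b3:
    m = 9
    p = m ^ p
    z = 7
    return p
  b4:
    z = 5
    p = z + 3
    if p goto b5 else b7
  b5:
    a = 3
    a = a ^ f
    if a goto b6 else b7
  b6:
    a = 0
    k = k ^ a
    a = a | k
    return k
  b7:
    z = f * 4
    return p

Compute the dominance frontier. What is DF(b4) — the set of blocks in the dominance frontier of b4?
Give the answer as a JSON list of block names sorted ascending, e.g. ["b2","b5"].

Answer: ["b5", "b7"]

Working:
idom tree: b1←b0 b2←b0 b3←b0 b4←b1 b5←b1 b6←b5 b7←b1
Join-block Dom:
  b3: preds {b1,b2}: {b0,b1} ∩ {b0,b2} = {b0}; idom=b0
  b5: preds {b1,b4}: {b0,b1} ∩ {b0,b1,b4} = {b0,b1}; idom=b1
  b7: preds {b4,b5}: {b0,b1,b4} ∩ {b0,b1,b5} = {b0,b1}; idom=b1

DF derivation:
  b3←b1: walk b1 to b0
  b3←b2: walk b2 to b0
  b5←b1: walk · to b1
  b5←b4: walk b4 to b1
  b7←b4: walk b4 to b1
  b7←b5: walk b5 to b1
  b0 → ∅
  b1 → {b3}
  b2 → {b3}
  b3 → ∅
  b4 → {b5,b7}
  b5 → {b7}
  b6 → ∅
  b7 → ∅

DF(b4) = ["b5", "b7"]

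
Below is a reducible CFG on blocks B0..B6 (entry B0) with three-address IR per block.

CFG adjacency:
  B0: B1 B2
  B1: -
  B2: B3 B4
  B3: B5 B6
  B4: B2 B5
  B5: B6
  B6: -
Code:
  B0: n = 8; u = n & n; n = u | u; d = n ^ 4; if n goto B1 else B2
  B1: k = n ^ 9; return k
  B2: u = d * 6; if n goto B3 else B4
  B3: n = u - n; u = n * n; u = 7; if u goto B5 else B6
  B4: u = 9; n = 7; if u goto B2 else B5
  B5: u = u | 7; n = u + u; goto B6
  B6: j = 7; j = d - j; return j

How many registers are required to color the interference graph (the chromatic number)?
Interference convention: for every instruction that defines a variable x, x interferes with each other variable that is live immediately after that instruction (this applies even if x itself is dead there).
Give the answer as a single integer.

def/use:
  B0: {d,n,u} / ∅
  B1: {k} / {n}
  B2: {u} / {d,n}
  B3: {n,u} / {n,u}
  B4: {n,u} / ∅
  B5: {n,u} / {u}
  B6: {j} / {d}

Backward fixpoint:
  B0: in=∅ out={d,n}
  B1: in={n} out=∅
  B2: in={d,n} out={d,n,u}
  B3: in={d,n,u} out={d,u}
  B4: in={d} out={d,n,u}
  B5: in={d,u} out={d}
  B6: in={d} out=∅

Interference:
  d: {j,n,u}
  j: {d}
  k: ∅
  n: {d,u}
  u: {d,n}

Chromatic number:
  lower bound: {d,n,u} mutually conflict ⇒ χ ≥ 3
  assign d→c0 j→c1 k→c0 n→c1 u→c2 — no edge inside a register ⇒ χ ≤ 3
  χ = 3

Answer: 3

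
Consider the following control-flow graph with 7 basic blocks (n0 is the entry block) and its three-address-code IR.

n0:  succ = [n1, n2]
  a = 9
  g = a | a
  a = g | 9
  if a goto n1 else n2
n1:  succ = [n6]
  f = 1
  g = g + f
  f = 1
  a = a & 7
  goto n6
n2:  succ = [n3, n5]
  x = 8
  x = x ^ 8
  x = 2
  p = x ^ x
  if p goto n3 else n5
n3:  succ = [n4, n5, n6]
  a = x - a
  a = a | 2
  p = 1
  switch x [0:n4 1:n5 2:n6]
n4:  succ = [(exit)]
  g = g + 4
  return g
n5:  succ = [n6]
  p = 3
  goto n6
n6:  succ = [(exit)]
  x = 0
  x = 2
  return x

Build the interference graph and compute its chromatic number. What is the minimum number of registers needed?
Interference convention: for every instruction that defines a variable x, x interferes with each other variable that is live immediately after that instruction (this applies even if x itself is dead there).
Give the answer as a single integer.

def/use:
  n0: {a,g} / ∅
  n1: {a,f,g} / {a,g}
  n2: {p,x} / ∅
  n3: {a,p} / {a,x}
  n4: {g} / {g}
  n5: {p} / ∅
  n6: {x} / ∅

Live sets:
  live n0: ∅→{a,g}
  live n1: {a,g}→∅
  live n2: {a,g}→{a,g,x}
  live n3: {a,g,x}→{g}
  live n4: {g}→∅
  live n5: ∅→∅
  live n6: ∅→∅

Interference:
  a — {f,g,p,x}
  f — {a,g}
  g — {a,f,p,x}
  p — {a,g,x}
  x — {a,g,p}

Colouring:
  lower bound: {a,g,p,x} mutually conflict ⇒ χ ≥ 4
  assign a→c0 f→c2 g→c1 p→c2 x→c3 — no edge inside a register ⇒ χ ≤ 4
  χ = 4

Answer: 4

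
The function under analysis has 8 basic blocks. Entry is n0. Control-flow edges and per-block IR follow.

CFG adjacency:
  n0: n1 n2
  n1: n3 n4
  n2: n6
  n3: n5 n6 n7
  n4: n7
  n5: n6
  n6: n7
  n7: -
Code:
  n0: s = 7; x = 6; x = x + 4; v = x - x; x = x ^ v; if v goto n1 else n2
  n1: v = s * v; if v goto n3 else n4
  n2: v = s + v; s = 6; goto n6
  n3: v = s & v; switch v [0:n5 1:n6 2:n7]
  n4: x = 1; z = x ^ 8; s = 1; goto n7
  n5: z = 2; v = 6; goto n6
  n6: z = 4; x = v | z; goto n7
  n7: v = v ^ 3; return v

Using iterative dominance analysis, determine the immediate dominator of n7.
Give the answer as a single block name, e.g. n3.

idom tree: n1←n0 n2←n0 n3←n1 n4←n1 n5←n3 n6←n0 n7←n0
Dom at joins:
  n6: preds {n2,n3,n5}: {n0,n2} ∩ {n0,n1,n3} ∩ {n0,n1,n3,n5} = {n0}; idom=n0
  n7: preds {n3,n4,n6}: {n0,n1,n3} ∩ {n0,n1,n4} ∩ {n0,n6} = {n0}; idom=n0

idom(n7) = n0

Answer: n0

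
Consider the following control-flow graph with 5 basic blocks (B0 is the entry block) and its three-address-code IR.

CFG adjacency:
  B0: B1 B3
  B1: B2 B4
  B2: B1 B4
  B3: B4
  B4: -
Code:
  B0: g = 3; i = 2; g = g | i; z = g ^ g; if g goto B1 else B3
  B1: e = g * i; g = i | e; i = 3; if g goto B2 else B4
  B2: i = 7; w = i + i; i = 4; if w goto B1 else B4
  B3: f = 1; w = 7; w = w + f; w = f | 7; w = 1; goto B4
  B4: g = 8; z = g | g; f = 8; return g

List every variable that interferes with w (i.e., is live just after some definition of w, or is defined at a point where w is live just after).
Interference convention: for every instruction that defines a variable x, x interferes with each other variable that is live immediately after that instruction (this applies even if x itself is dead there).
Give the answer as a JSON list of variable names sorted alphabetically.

Answer: ["f", "g", "i"]

Working:
def/use:
  B0 def {g,i,z} use ∅
  B1 def {e,g,i} use {g,i}
  B2 def {i,w} use ∅
  B3 def {f,w} use ∅
  B4 def {f,g,z} use ∅

Live sets:
  live B0: ∅→{g,i}
  live B1: {g,i}→{g}
  live B2: {g}→{g,i}
  live B3: ∅→∅
  live B4: ∅→∅

Conflict graph:
  e — {i}
  f — {g,w}
  g — {f,i,w,z}
  i — {e,g,w,z}
  w — {f,g,i}
  z — {g,i}

N(w) = ["f", "g", "i"]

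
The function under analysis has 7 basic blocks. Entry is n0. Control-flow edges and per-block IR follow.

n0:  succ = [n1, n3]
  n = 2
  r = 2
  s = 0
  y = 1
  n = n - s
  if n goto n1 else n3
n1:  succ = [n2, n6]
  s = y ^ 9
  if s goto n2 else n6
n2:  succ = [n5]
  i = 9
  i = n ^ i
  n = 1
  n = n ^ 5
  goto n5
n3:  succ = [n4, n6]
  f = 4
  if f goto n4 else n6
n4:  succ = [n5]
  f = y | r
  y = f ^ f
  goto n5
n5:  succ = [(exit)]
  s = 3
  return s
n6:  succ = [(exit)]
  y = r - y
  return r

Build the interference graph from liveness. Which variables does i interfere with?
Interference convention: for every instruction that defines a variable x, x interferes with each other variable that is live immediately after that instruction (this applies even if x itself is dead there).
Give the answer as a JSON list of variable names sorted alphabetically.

Answer: ["n"]

Derivation:
Per-block:
  n0 def {n,r,s,y} use ∅
  n1 def {s} use {y}
  n2 def {i,n} use {n}
  n3 def {f} use ∅
  n4 def {f,y} use {r,y}
  n5 def {s} use ∅
  n6 def {y} use {r,y}

Live sets:
  n0 li=∅ lo={n,r,y}
  n1 li={n,r,y} lo={n,r,y}
  n2 li={n} lo=∅
  n3 li={r,y} lo={r,y}
  n4 li={r,y} lo=∅
  n5 li=∅ lo=∅
  n6 li={r,y} lo=∅

Interfere edges:
  f↔{r,y}
  i↔{n}
  n↔{i,r,s,y}
  r↔{f,n,s,y}
  s↔{n,r,y}
  y↔{f,n,r,s}

N(i) = ["n"]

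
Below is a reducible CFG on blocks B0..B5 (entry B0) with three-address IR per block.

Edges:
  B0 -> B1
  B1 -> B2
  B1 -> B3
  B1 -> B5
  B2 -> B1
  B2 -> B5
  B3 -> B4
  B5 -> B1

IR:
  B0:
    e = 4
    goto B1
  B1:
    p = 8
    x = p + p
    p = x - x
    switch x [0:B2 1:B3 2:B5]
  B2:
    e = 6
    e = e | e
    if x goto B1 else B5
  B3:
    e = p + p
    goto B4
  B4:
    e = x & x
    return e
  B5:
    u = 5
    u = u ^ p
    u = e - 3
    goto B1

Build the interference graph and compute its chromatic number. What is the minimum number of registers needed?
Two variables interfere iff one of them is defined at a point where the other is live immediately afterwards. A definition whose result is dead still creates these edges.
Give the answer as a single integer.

Answer: 3

Derivation:
Block summaries:
  B0 def {e} use ∅
  B1 def {p,x} use ∅
  B2 def {e} use {x}
  B3 def {e} use {p}
  B4 def {e} use {x}
  B5 def {u} use {e,p}

Liveness:
  B0 li=∅ lo={e}
  B1 li={e} lo={e,p,x}
  B2 li={p,x} lo={e,p}
  B3 li={p,x} lo={x}
  B4 li={x} lo=∅
  B5 li={e,p} lo={e}

Interfere edges:
  e — {p,u,x}
  p — {e,u,x}
  u — {e,p}
  x — {e,p}

Chromatic number:
  clique {e,p,u} ⇒ need ≥ 3
  assign e→R0 p→R1 u→R2 x→R2 — no edge inside a register ⇒ χ ≤ 3
  χ = 3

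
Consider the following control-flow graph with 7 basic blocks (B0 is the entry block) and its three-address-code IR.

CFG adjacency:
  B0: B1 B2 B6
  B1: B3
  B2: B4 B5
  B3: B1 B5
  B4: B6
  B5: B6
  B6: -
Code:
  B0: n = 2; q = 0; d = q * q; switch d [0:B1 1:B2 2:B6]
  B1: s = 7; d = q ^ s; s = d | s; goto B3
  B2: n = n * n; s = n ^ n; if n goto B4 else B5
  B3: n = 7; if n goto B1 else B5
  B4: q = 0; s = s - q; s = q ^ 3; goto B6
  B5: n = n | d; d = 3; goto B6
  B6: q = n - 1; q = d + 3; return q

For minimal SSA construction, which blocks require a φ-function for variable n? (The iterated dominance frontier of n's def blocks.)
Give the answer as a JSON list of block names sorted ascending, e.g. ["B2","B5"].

Answer: ["B1", "B5", "B6"]

Analysis:
idom tree: B1←B0 B2←B0 B3←B1 B4←B2 B5←B0 B6←B0
Join-block Dom:
  B1: preds {B0,B3}: {B0} ∩ {B0,B1,B3} = {B0}; idom=B0
  B5: preds {B2,B3}: {B0,B2} ∩ {B0,B1,B3} = {B0}; idom=B0
  B6: preds {B0,B4,B5}: {B0} ∩ {B0,B2,B4} ∩ {B0,B5} = {B0}; idom=B0

Frontier:
  join B1 pred B0: · stop@B0
  join B1 pred B3: B3→B1 stop@B0
  join B5 pred B2: B2 stop@B0
  join B5 pred B3: B3→B1 stop@B0
  join B6 pred B0: · stop@B0
  join B6 pred B4: B4→B2 stop@B0
  join B6 pred B5: B5 stop@B0
  DF(B0)=∅
  DF(B1)={B1,B5}
  DF(B2)={B5,B6}
  DF(B3)={B1,B5}
  DF(B4)={B6}
  DF(B5)={B6}
  DF(B6)=∅

φ for n: defs {B0,B2,B3,B5}
  DF⁺ = {B1,B5,B6}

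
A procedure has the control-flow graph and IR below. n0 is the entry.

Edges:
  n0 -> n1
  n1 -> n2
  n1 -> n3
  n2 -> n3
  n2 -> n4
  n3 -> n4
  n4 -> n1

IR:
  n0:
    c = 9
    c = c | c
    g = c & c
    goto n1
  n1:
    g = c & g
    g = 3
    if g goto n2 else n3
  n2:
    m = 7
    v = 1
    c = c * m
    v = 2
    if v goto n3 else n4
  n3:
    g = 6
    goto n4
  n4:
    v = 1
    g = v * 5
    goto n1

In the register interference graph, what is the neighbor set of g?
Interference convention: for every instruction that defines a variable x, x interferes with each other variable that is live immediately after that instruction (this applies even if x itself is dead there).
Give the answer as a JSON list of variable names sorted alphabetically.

Per-block:
  n0 def {c,g} use ∅
  n1 def {g} use {c,g}
  n2 def {c,m,v} use {c}
  n3 def {g} use ∅
  n4 def {g,v} use ∅

Live sets:
  n0 li=∅ lo={c,g}
  n1 li={c,g} lo={c}
  n2 li={c} lo={c}
  n3 li={c} lo={c}
  n4 li={c} lo={c,g}

Interference:
  c — {g,m,v}
  g — {c}
  m — {c,v}
  v — {c,m}

N(g) = ["c"]

Answer: ["c"]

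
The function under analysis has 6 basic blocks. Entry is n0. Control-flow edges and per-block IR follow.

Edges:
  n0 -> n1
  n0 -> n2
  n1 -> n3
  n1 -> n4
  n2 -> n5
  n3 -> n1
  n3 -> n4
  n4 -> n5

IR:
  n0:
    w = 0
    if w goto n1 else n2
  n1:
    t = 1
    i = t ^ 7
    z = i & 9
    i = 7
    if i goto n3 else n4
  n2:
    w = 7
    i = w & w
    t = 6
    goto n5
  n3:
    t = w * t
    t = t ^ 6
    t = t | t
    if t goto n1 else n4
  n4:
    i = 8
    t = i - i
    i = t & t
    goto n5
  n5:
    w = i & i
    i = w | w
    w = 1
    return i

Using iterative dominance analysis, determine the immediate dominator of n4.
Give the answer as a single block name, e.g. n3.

Answer: n1

Derivation:
idom tree: n1←n0 n2←n0 n3←n1 n4←n1 n5←n0
Join-block Dom:
  n1: preds {n0,n3}: {n0} ∩ {n0,n1,n3} = {n0}; idom=n0
  n4: preds {n1,n3}: {n0,n1} ∩ {n0,n1,n3} = {n0,n1}; idom=n1
  n5: preds {n2,n4}: {n0,n2} ∩ {n0,n1,n4} = {n0}; idom=n0

idom(n4) = n1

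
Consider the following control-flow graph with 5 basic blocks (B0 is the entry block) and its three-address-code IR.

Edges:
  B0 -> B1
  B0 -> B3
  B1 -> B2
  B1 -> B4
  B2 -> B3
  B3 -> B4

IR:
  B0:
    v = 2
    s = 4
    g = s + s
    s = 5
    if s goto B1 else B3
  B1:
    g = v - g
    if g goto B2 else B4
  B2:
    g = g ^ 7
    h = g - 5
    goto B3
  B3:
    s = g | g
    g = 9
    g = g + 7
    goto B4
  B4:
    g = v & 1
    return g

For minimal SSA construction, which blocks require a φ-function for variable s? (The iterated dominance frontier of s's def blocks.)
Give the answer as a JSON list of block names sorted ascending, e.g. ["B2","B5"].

Answer: ["B4"]

Derivation:
idom tree: B1←B0 B2←B1 B3←B0 B4←B0
Dom at joins:
  B3: preds {B0,B2}: {B0} ∩ {B0,B1,B2} = {B0}; idom=B0
  B4: preds {B1,B3}: {B0,B1} ∩ {B0,B3} = {B0}; idom=B0

Frontier:
  join B3 pred B0: · stop@B0
  join B3 pred B2: B2→B1 stop@B0
  join B4 pred B1: B1 stop@B0
  join B4 pred B3: B3 stop@B0
  DF(B0)=∅
  DF(B1)={B3,B4}
  DF(B2)={B3}
  DF(B3)={B4}
  DF(B4)=∅

φ for s: defs {B0,B3}
  DF⁺ = {B4}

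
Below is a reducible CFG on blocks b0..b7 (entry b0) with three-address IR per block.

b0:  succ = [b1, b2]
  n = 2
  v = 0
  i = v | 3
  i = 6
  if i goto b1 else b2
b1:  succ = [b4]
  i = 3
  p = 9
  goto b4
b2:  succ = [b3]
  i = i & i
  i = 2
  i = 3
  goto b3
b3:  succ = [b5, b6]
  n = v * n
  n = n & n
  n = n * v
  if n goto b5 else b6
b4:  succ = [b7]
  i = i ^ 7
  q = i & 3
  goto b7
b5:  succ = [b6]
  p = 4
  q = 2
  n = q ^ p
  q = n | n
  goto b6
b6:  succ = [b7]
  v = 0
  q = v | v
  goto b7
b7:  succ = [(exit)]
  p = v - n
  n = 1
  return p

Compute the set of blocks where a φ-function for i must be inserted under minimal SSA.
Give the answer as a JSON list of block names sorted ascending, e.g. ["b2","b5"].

Answer: ["b7"]

Analysis:
idom tree: b1←b0 b2←b0 b3←b2 b4←b1 b5←b3 b6←b3 b7←b0
Join-block Dom:
  b6: preds {b3,b5}: {b0,b2,b3} ∩ {b0,b2,b3,b5} = {b0,b2,b3}; idom=b3
  b7: preds {b4,b6}: {b0,b1,b4} ∩ {b0,b2,b3,b6} = {b0}; idom=b0

Frontier:
  join b6 pred b3: · stop@b3
  join b6 pred b5: b5 stop@b3
  join b7 pred b4: b4→b1 stop@b0
  join b7 pred b6: b6→b3→b2 stop@b0
  DF(b0)=∅
  DF(b1)={b7}
  DF(b2)={b7}
  DF(b3)={b7}
  DF(b4)={b7}
  DF(b5)={b6}
  DF(b6)={b7}
  DF(b7)=∅

φ for i: defs {b0,b1,b2,b4}
  DF⁺ = {b7}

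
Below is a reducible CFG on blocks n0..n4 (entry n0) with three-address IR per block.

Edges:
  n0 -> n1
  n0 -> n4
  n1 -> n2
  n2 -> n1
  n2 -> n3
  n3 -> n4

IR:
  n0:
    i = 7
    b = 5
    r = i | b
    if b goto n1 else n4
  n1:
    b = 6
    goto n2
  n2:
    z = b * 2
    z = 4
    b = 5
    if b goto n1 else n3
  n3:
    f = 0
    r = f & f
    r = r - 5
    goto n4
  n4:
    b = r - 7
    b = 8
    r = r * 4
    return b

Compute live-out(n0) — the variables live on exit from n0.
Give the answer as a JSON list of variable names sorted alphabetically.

Answer: ["r"]

Derivation:
Per-block:
  n0: def={b,i,r} ue=∅
  n1: def={b} ue=∅
  n2: def={b,z} ue={b}
  n3: def={f,r} ue=∅
  n4: def={b,r} ue={r}

Liveness:
  n0: in=∅ out={r}
  n1: in=∅ out={b}
  n2: in={b} out=∅
  n3: in=∅ out={r}
  n4: in={r} out=∅

live-out(n0) = ["r"]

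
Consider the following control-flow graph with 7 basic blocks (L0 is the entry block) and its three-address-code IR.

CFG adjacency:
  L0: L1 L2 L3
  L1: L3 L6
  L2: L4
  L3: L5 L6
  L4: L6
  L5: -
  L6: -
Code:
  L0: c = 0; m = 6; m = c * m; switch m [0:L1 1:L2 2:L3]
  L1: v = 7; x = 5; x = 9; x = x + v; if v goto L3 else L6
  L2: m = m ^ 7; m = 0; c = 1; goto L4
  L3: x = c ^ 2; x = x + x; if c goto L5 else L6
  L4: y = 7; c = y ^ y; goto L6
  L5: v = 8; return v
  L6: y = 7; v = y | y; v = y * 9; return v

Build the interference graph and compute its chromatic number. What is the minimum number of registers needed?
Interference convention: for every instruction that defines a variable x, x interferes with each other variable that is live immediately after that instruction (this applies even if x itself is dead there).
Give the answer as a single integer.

Block summaries:
  L0: {c,m} / ∅
  L1: {v,x} / ∅
  L2: {c,m} / {m}
  L3: {x} / {c}
  L4: {c,y} / ∅
  L5: {v} / ∅
  L6: {v,y} / ∅

Backward fixpoint:
  L0 li=∅ lo={c,m}
  L1 li={c} lo={c}
  L2 li={m} lo=∅
  L3 li={c} lo=∅
  L4 li=∅ lo=∅
  L5 li=∅ lo=∅
  L6 li=∅ lo=∅

Conflict graph:
  c↔{m,v,x}
  m↔{c}
  v↔{c,x,y}
  x↔{c,v}
  y↔{v}

Chromatic number:
  lower bound: {c,v,x} mutually conflict ⇒ χ ≥ 3
  assign c→c0 m→c1 v→c1 x→c2 y→c0 — no edge inside a register ⇒ χ ≤ 3
  χ = 3

Answer: 3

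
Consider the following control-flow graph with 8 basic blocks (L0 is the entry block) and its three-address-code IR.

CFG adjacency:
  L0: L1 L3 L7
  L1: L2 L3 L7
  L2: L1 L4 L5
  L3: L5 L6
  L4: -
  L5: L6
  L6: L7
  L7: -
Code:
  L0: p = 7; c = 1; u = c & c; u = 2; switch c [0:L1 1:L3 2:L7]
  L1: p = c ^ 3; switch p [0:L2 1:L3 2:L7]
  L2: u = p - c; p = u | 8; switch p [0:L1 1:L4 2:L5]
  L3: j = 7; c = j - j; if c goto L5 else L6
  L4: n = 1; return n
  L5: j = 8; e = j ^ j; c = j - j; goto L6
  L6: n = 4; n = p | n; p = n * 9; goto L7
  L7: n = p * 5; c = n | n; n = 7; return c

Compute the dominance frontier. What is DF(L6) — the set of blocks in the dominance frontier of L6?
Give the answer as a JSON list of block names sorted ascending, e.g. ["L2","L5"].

Answer: ["L7"]

Working:
idom tree: L1←L0 L2←L1 L3←L0 L4←L2 L5←L0 L6←L0 L7←L0
Dom∩ at merges:
  L1: preds {L0,L2}: {L0} ∩ {L0,L1,L2} = {L0}; idom=L0
  L3: preds {L0,L1}: {L0} ∩ {L0,L1} = {L0}; idom=L0
  L5: preds {L2,L3}: {L0,L1,L2} ∩ {L0,L3} = {L0}; idom=L0
  L6: preds {L3,L5}: {L0,L3} ∩ {L0,L5} = {L0}; idom=L0
  L7: preds {L0,L1,L6}: {L0} ∩ {L0,L1} ∩ {L0,L6} = {L0}; idom=L0

DF walk-up:
  join L1 pred L0: · stop@L0
  join L1 pred L2: L2→L1 stop@L0
  join L3 pred L0: · stop@L0
  join L3 pred L1: L1 stop@L0
  join L5 pred L2: L2→L1 stop@L0
  join L5 pred L3: L3 stop@L0
  join L6 pred L3: L3 stop@L0
  join L6 pred L5: L5 stop@L0
  join L7 pred L0: · stop@L0
  join L7 pred L1: L1 stop@L0
  join L7 pred L6: L6 stop@L0
  DF(L0)=∅
  DF(L1)={L1,L3,L5,L7}
  DF(L2)={L1,L5}
  DF(L3)={L5,L6}
  DF(L4)=∅
  DF(L5)={L6}
  DF(L6)={L7}
  DF(L7)=∅

DF(L6) = ["L7"]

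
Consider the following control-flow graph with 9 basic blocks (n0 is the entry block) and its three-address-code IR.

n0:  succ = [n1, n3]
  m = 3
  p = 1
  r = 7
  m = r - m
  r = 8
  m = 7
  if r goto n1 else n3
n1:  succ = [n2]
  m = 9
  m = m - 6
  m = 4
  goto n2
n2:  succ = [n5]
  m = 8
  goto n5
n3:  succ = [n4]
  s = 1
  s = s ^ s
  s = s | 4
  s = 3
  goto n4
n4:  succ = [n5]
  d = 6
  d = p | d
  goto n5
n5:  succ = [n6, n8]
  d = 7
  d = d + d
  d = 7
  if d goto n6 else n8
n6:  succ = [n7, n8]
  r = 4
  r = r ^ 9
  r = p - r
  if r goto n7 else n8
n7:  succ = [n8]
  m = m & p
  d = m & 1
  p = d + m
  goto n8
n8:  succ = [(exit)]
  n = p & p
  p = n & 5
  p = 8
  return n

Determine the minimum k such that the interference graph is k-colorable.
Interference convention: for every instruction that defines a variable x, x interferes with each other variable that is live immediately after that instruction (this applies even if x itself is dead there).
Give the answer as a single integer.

Answer: 3

Working:
Per-block:
  n0: {m,p,r} / ∅
  n1: {m} / ∅
  n2: {m} / ∅
  n3: {s} / ∅
  n4: {d} / {p}
  n5: {d} / ∅
  n6: {r} / {p}
  n7: {d,m,p} / {m,p}
  n8: {n,p} / {p}

Live sets:
  live n0: ∅→{m,p}
  live n1: {p}→{p}
  live n2: {p}→{m,p}
  live n3: {m,p}→{m,p}
  live n4: {m,p}→{m,p}
  live n5: {m,p}→{m,p}
  live n6: {m,p}→{m,p}
  live n7: {m,p}→{p}
  live n8: {p}→∅

Interfere edges:
  d — {m,p}
  m — {d,p,r,s}
  n — {p}
  p — {d,m,n,r,s}
  r — {m,p}
  s — {m,p}

Chromatic number:
  lower bound: {d,m,p} mutually conflict ⇒ χ ≥ 3
  3-colouring: c0={p}  c1={m,n}  c2={d,r,s}
  χ = 3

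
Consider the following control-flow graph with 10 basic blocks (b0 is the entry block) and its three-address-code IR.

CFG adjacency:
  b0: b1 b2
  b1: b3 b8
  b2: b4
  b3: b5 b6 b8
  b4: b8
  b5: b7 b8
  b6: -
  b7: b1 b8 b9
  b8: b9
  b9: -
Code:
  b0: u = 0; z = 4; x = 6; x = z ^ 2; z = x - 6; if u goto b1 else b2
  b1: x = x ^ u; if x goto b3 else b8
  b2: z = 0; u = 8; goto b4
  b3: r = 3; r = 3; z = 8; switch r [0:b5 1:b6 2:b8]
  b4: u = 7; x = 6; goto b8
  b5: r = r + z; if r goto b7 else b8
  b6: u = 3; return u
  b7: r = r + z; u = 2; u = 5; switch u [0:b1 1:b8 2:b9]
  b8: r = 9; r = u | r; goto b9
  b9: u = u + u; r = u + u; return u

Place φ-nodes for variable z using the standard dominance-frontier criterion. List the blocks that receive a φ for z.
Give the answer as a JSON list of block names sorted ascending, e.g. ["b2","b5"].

idom tree: b1←b0 b2←b0 b3←b1 b4←b2 b5←b3 b6←b3 b7←b5 b8←b0 b9←b0
Join-block Dom:
  b1: preds {b0,b7}: {b0} ∩ {b0,b1,b3,b5,b7} = {b0}; idom=b0
  b8: preds {b1,b3,b4,b5,b7}: {b0,b1} ∩ {b0,b1,b3} ∩ {b0,b2,b4} ∩ {b0,b1,b3,b5} ∩ {b0,b1,b3,b5,b7} = {b0}; idom=b0
  b9: preds {b7,b8}: {b0,b1,b3,b5,b7} ∩ {b0,b8} = {b0}; idom=b0

DF walk-up:
  b1←b0: walk · to b0
  b1←b7: walk b7→b5→b3→b1 to b0
  b8←b1: walk b1 to b0
  b8←b3: walk b3→b1 to b0
  b8←b4: walk b4→b2 to b0
  b8←b5: walk b5→b3→b1 to b0
  b8←b7: walk b7→b5→b3→b1 to b0
  b9←b7: walk b7→b5→b3→b1 to b0
  b9←b8: walk b8 to b0
  b0 → ∅
  b1 → {b1,b8,b9}
  b2 → {b8}
  b3 → {b1,b8,b9}
  b4 → {b8}
  b5 → {b1,b8,b9}
  b6 → ∅
  b7 → {b1,b8,b9}
  b8 → {b9}
  b9 → ∅

φ for z: defs {b0,b2,b3}
  DF⁺ = {b1,b8,b9}

Answer: ["b1", "b8", "b9"]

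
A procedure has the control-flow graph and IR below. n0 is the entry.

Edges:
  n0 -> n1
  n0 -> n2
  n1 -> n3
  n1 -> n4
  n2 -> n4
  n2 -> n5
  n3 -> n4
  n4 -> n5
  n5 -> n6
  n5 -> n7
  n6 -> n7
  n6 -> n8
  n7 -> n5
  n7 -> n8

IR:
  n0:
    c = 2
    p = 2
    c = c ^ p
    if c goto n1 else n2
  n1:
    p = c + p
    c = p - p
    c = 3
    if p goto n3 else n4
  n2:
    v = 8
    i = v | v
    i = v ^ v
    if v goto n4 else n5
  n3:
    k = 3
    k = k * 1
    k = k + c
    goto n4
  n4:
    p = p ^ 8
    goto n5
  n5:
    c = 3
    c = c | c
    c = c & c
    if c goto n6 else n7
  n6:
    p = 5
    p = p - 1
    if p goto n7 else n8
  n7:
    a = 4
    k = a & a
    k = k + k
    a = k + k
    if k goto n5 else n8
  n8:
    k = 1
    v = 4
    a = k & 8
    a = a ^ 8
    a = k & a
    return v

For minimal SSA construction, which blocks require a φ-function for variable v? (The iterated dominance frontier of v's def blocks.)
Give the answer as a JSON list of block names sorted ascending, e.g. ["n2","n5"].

idom tree: n1←n0 n2←n0 n3←n1 n4←n0 n5←n0 n6←n5 n7←n5 n8←n5
Dom∩ at merges:
  n4: preds {n1,n2,n3}: {n0,n1} ∩ {n0,n2} ∩ {n0,n1,n3} = {n0}; idom=n0
  n5: preds {n2,n4,n7}: {n0,n2} ∩ {n0,n4} ∩ {n0,n5,n7} = {n0}; idom=n0
  n7: preds {n5,n6}: {n0,n5} ∩ {n0,n5,n6} = {n0,n5}; idom=n5
  n8: preds {n6,n7}: {n0,n5,n6} ∩ {n0,n5,n7} = {n0,n5}; idom=n5

Frontier:
  n4←n1: walk n1 to n0
  n4←n2: walk n2 to n0
  n4←n3: walk n3→n1 to n0
  n5←n2: walk n2 to n0
  n5←n4: walk n4 to n0
  n5←n7: walk n7→n5 to n0
  n7←n5: walk · to n5
  n7←n6: walk n6 to n5
  n8←n6: walk n6 to n5
  n8←n7: walk n7 to n5
  n0: DF=∅
  n1: DF={n4}
  n2: DF={n4,n5}
  n3: DF={n4}
  n4: DF={n5}
  n5: DF={n5}
  n6: DF={n7,n8}
  n7: DF={n5,n8}
  n8: DF=∅

φ for v: defs {n2,n8}
  DF⁺ = {n4,n5}

Answer: ["n4", "n5"]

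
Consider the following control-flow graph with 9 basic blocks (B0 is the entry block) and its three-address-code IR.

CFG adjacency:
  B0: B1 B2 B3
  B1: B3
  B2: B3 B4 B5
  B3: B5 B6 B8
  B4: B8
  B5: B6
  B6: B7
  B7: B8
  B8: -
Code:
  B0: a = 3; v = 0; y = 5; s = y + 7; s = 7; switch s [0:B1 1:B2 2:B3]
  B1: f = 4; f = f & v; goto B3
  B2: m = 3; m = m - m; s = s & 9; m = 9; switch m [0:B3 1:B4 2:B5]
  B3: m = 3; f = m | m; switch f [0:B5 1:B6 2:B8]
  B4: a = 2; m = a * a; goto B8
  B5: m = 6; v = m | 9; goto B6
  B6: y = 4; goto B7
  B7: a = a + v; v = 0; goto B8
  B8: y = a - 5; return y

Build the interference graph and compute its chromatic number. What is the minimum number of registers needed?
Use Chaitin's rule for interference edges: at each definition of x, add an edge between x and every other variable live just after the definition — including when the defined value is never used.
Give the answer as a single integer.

Answer: 4

Working:
Per-block:
  B0 def {a,s,v,y} use ∅
  B1 def {f} use {v}
  B2 def {m,s} use {s}
  B3 def {f,m} use ∅
  B4 def {a,m} use ∅
  B5 def {m,v} use ∅
  B6 def {y} use ∅
  B7 def {a,v} use {a,v}
  B8 def {y} use {a}

Backward fixpoint:
  B0: in=∅ out={a,s,v}
  B1: in={a,v} out={a,v}
  B2: in={a,s,v} out={a,v}
  B3: in={a,v} out={a,v}
  B4: in=∅ out={a}
  B5: in={a} out={a,v}
  B6: in={a,v} out={a,v}
  B7: in={a,v} out={a}
  B8: in={a} out=∅

Conflict graph:
  a: {f,m,s,v,y}
  f: {a,v}
  m: {a,s,v}
  s: {a,m,v}
  v: {a,f,m,s,y}
  y: {a,v}

Registers:
  clique {a,m,s,v} ⇒ need ≥ 4
  assign a→R0 f→R2 m→R2 s→R3 v→R1 y→R2 — no edge inside a register ⇒ χ ≤ 4
  χ = 4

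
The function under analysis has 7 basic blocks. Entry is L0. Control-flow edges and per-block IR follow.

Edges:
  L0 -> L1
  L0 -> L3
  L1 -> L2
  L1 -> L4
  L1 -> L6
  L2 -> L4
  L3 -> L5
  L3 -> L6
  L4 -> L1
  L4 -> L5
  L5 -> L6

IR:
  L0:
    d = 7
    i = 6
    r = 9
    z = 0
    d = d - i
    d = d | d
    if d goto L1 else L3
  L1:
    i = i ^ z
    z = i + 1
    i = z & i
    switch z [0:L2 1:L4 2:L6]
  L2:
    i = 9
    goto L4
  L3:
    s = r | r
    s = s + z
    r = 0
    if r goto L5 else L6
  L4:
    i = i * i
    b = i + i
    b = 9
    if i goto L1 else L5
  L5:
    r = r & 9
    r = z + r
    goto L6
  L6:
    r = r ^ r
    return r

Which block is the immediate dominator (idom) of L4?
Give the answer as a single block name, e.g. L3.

Answer: L1

Derivation:
idom tree: L1←L0 L2←L1 L3←L0 L4←L1 L5←L0 L6←L0
Dom at joins:
  L1: preds {L0,L4}: {L0} ∩ {L0,L1,L4} = {L0}; idom=L0
  L4: preds {L1,L2}: {L0,L1} ∩ {L0,L1,L2} = {L0,L1}; idom=L1
  L5: preds {L3,L4}: {L0,L3} ∩ {L0,L1,L4} = {L0}; idom=L0
  L6: preds {L1,L3,L5}: {L0,L1} ∩ {L0,L3} ∩ {L0,L5} = {L0}; idom=L0

idom(L4) = L1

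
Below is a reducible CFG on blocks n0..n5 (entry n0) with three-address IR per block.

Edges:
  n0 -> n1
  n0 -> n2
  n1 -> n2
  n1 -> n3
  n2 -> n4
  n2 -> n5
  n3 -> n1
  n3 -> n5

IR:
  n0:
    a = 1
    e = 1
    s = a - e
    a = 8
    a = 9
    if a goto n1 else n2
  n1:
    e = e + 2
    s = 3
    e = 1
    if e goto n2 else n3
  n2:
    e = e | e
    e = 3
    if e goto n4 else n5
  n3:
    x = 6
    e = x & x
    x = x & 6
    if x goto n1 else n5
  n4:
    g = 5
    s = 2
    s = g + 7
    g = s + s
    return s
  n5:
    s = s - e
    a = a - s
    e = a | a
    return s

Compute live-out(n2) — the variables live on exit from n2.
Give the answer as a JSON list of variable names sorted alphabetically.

def/use:
  n0: def={a,e,s} ue=∅
  n1: def={e,s} ue={e}
  n2: def={e} ue={e}
  n3: def={e,x} ue=∅
  n4: def={g,s} ue=∅
  n5: def={a,e,s} ue={a,e,s}

Backward fixpoint:
  live n0: ∅→{a,e,s}
  live n1: {a,e}→{a,e,s}
  live n2: {a,e,s}→{a,e,s}
  live n3: {a,s}→{a,e,s}
  live n4: ∅→∅
  live n5: {a,e,s}→∅

live-out(n2) = ["a", "e", "s"]

Answer: ["a", "e", "s"]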